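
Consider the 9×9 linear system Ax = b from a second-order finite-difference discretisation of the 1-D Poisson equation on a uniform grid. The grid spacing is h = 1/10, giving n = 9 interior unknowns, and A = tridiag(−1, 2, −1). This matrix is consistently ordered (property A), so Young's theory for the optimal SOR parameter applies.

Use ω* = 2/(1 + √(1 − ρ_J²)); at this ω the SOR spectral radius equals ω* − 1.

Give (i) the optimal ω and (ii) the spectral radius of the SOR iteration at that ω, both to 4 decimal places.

ρ_J = max_k |cos(kπ/10)| = cos(π/10) = 0.9511
root = sin(π/10) = 0.30902  (since 1−cos² = sin²).
ω* = 2 / (1 + 0.30902) = 2 / 1.30902 ≈ 1.5279.
ρ_SOR = ω* − 1 ≈ 0.5279.

ω* = 1.5279, ρ_SOR = 0.5279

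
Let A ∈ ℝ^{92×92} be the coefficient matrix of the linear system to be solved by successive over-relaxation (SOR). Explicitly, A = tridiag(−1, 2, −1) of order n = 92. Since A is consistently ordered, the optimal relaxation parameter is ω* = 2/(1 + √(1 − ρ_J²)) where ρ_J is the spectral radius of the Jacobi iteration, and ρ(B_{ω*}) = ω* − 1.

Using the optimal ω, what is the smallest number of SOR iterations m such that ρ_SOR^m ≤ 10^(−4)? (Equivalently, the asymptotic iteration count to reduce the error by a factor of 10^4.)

½·tridiag(1,0,1) at n=92: λ_k = cos(kπ/93); max |λ| at k=1 ⇒ ρ_J = cos(π/93) ≈ 0.9994295.
√(1 − cos²(π/93)) = sin(π/93) ≈ 0.0337741.
So ω* = 2/1.0337741 = 1.9346586 (Young).
At ω = 1.9346586 every |λ(B_ω)| = ω−1, so ρ_SOR = 0.9346586.
m ≥ 4·ln10 / (−ln 0.9346586) = 136.300; smallest integer m = 137.

m = 137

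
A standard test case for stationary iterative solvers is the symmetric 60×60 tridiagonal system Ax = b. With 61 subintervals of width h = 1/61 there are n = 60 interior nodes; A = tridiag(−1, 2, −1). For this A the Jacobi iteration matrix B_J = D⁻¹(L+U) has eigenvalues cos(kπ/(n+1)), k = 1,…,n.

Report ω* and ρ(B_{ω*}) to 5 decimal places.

ω* = 1.90208, ρ_SOR = 0.90208

n=60: λ(B_J) = 1 − λ(A)/2 = cos(kπ/61); k=1 gives ρ_J = 0.99867.
√(1−ρ_J²) = |sin(π/61)| = 0.051479
ω* = 2/(1+0.051479) = 1.90208
ρ_SOR = ω* − 1 ≈ 0.90208.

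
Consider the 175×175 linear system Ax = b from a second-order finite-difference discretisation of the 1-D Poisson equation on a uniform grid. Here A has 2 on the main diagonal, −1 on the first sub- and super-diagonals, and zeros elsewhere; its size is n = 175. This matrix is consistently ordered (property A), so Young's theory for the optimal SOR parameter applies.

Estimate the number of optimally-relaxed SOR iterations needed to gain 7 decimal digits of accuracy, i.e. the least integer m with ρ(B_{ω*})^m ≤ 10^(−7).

m = 452

n=175: λ(B_J) = 1 − λ(A)/2 = cos(kπ/176); k=1 gives ρ_J = 0.9998407.
root = sin(π/176) = 0.0178490  (since 1−cos² = sin²).
ω* = 2/(1+0.0178490) = 1.9649280
ρ(B_{ω*}) = ω*−1 = 0.9649280
Need (0.9649280)^m ≤ 10^(−7): m ≥ 7·ln10/|ln 0.9649280| = 16.1181/0.0357018 = 451.465 ⇒ m = 452.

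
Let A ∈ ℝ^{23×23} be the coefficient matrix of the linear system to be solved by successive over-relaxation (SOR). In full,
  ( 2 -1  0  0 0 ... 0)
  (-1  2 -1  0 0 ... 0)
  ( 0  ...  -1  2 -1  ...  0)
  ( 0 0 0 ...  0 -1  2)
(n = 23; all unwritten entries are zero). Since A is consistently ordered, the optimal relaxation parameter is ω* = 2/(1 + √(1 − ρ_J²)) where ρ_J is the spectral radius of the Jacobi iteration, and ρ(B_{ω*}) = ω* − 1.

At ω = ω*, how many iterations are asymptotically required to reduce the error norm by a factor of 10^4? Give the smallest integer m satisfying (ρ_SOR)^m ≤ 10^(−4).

m = 36

B_J for the 23×23 system has eigenvalues cos(kπ/24); ρ_J = cos(π/24) = 0.9914449.
√(1 − cos²(π/24)) = sin(π/24) ≈ 0.1305262.
ω* = 2/(1 + 0.1305262) = 2/1.1305262 = 1.7690877.
ρ_SOR = ω* − 1 = 1.7690877 − 1 = 0.7690877.
ρ_SOR^m ≤ 10^(−4) ⇔ m ≥ 4·ln10/(−ln 0.7690877) = 9.21034/0.26255 = 35.080; m = ⌈35.080⌉ = 36.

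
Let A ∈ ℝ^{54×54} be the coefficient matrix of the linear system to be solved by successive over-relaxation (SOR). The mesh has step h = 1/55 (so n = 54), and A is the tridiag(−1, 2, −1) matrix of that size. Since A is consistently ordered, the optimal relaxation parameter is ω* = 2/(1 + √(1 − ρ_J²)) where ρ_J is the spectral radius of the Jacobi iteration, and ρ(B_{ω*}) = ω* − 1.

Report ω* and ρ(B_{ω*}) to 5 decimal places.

n=54: λ(B_J) = 1 − λ(A)/2 = cos(kπ/55); k=1 gives ρ_J = 0.99837.
√(1−ρ_J²) simplifies to sin(π/55) = 0.057089.
So ω* = 2/1.057089 = 1.89199 (Young).
ρ_SOR = ω* − 1 = 1.89199 − 1 = 0.89199.

ω* = 1.89199, ρ_SOR = 0.89199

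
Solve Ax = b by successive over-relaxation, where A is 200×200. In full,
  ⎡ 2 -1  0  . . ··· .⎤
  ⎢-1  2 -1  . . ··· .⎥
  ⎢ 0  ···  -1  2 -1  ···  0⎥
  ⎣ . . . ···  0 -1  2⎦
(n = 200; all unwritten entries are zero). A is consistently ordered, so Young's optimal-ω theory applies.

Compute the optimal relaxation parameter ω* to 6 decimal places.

ρ_J = max_k |cos(kπ/201)| = cos(π/201) = 0.999878
1 − cos²(π/201) = sin²(π/201) ⇒ √(1−ρ_J²) = sin(π/201) = 0.0156292.
ω* = 2 / (1 + 0.0156292) = 2 / 1.0156292 ≈ 1.969223.
ρ_SOR = ω* − 1 ≈ 0.969223.

ω* = 1.969223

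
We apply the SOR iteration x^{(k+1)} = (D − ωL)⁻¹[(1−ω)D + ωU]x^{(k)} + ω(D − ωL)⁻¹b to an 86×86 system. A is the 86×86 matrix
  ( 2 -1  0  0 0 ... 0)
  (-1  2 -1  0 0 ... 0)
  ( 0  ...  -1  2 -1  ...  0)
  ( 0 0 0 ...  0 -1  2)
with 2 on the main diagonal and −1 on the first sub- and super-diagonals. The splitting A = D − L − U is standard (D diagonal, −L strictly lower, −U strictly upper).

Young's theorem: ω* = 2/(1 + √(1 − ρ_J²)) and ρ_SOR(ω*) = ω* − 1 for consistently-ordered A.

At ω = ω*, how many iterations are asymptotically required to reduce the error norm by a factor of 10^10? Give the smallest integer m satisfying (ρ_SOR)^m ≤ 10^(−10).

[ρ_J] n=86: ρ(B_J) = cos(π/(n+1)) = cos(π/87) = 0.9993481.
root = sin(π/87) = 0.0361024  (since 1−cos² = sin²).
So ω* = 2/1.0361024 = 1.9303111 (Young).
[ρ_SOR] ω* − 1 = 0.9303111.
10·ln10 = 23.0259; −ln(0.9303111) = 0.0722362; m = ⌈23.0259/0.0722362⌉ = ⌈318.758⌉ = 319.

m = 319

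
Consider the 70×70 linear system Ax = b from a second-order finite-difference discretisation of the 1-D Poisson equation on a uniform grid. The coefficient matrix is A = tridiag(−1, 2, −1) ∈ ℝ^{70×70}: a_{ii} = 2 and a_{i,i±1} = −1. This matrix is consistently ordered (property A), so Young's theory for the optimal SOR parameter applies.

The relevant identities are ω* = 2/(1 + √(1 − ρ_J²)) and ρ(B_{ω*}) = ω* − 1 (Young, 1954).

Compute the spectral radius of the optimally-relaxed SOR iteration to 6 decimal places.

ρ_SOR = 0.915281

spectrum of D⁻¹(L+U) = {cos(kπ/71) : 1≤k≤70}; ρ_J = cos(π/71) = 0.999021.
√(1−ρ_J²) = |sin(π/71)| = 0.0442333
ω* = 2 / (1 + 0.0442333) = 2 / 1.0442333 ≈ 1.915281.
and ρ(B_{ω*}) = 1.915281 − 1 = 0.915281.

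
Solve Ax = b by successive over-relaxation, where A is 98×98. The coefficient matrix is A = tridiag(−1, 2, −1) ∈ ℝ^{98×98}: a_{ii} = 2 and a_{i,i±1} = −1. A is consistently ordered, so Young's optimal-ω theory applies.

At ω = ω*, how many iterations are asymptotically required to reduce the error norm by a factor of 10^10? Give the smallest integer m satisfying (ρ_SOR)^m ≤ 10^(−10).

n=98: λ(B_J) = 1 − λ(A)/2 = cos(kπ/99); k=1 gives ρ_J = 0.9994965.
root = sin(π/99) = 0.0317279  (since 1−cos² = sin²).
[ω*] 2 ÷ (1 + 0.0317279) = 2 ÷ 1.0317279 = 1.9384956.
ρ(B_{ω*}) = ω*−1 = 0.9384956
(0.9384956)^m ≤ 10^{−10}  ⇒  m·ln(0.9384956) ≤ −10·ln10  ⇒  m ≥ 362.743  ⇒  m = 363

m = 363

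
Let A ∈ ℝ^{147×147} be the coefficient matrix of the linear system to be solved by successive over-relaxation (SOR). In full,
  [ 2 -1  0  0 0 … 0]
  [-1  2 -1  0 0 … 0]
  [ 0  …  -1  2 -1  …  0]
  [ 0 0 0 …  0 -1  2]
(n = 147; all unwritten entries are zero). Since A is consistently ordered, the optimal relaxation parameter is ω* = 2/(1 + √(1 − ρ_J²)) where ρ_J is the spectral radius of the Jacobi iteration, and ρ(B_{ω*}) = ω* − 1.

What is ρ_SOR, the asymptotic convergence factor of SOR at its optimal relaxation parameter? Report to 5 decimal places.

ρ_SOR = 0.95843

½·tridiag(1,0,1) at n=147: λ_k = cos(kπ/148); max |λ| at k=1 ⇒ ρ_J = cos(π/148) ≈ 0.99977.
1 − cos²(π/148) = sin²(π/148) ⇒ √(1−ρ_J²) = sin(π/148) = 0.021225.
[ω*] 2 ÷ (1 + 0.021225) = 2 ÷ 1.021225 = 1.95843.
[ρ_SOR] ω* − 1 = 0.95843.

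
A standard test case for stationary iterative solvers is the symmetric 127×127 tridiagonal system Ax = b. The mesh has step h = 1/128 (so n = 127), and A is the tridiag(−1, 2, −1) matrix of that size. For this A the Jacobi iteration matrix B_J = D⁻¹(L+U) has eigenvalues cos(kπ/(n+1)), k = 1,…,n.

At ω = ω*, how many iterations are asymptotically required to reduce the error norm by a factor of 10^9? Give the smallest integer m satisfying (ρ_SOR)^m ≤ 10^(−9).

[ρ_J] n=127: ρ(B_J) = cos(π/(n+1)) = cos(π/128) = 0.9996988.
√(1−ρ_J²) simplifies to sin(π/128) = 0.0245412.
ω* = 2 / (1 + 0.0245412) = 2 / 1.0245412 ≈ 1.9520933.
[ρ_SOR] ω* − 1 = 0.9520933.
9·ln10 = 20.7233; −ln(0.9520933) = 0.0490922; m = ⌈20.7233/0.0490922⌉ = ⌈422.130⌉ = 423.

m = 423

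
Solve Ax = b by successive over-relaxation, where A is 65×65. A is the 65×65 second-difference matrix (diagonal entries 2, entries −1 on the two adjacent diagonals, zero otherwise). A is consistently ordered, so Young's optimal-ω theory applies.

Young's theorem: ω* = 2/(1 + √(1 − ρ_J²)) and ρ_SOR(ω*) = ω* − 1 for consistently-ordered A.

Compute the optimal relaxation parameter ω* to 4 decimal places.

[ρ_J] n=65: ρ(B_J) = cos(π/(n+1)) = cos(π/66) = 0.9989.
√(1−ρ_J²) simplifies to sin(π/66) = 0.04758.
ω* = 2/(1 + 0.04758) = 2/1.04758 = 1.9092.
ρ(B_{ω*}) = ω*−1 = 0.9092

ω* = 1.9092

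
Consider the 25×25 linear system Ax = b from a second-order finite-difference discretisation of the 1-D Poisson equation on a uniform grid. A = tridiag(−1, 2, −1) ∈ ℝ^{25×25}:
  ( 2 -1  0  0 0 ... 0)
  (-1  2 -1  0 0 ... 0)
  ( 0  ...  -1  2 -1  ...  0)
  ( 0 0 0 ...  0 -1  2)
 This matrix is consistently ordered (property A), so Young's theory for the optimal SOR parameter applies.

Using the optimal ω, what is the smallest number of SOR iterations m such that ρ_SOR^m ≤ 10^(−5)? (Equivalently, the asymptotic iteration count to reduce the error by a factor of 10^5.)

With n=25, ρ(Jacobi) = cos(π/26) = 0.9927089.
√(1−ρ_J²) simplifies to sin(π/26) = 0.1205367.
Then 2/(1+√(1−ρ_J²)) = 2/(1+0.1205367); ω* = 2/1.1205367 = 1.7848590.
ρ_SOR = ω* − 1 = 1.7848590 − 1 = 0.7848590.
m ≥ 5·ln10 / (−ln 0.7848590) = 47.525; smallest integer m = 48.

m = 48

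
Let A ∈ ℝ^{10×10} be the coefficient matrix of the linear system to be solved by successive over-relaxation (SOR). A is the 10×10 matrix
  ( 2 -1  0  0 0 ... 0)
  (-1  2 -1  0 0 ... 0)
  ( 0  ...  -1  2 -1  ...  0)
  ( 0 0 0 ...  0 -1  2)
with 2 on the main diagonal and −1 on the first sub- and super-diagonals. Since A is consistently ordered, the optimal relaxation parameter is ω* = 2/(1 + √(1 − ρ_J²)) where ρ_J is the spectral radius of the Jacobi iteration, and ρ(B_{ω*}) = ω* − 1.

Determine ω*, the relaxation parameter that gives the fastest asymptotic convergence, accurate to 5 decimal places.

spectrum of D⁻¹(L+U) = {cos(kπ/11) : 1≤k≤10}; ρ_J = cos(π/11) = 0.95949.
√(1−ρ_J²) simplifies to sin(π/11) = 0.281733.
ω* = 2 / (1 + 0.281733) = 2 / 1.281733 ≈ 1.56039.
and ρ(B_{ω*}) = 1.56039 − 1 = 0.56039.

ω* = 1.56039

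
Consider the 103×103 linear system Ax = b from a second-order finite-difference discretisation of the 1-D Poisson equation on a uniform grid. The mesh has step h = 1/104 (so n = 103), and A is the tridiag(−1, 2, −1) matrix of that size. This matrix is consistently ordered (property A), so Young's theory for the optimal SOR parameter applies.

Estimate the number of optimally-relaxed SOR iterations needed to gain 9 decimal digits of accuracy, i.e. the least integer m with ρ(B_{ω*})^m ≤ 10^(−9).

[ρ_J] n=103: ρ(B_J) = cos(π/(n+1)) = cos(π/104) = 0.9995438.
root = sin(π/104) = 0.0302030  (since 1−cos² = sin²).
[ω*] 2 ÷ (1 + 0.0302030) = 2 ÷ 1.0302030 = 1.9413650.
ρ_SOR = ω* − 1 = 1.9413650 − 1 = 0.9413650.
(0.9413650)^m ≤ 10^{−9}  ⇒  m·ln(0.9413650) ≤ −9·ln10  ⇒  m ≥ 342.963  ⇒  m = 343

m = 343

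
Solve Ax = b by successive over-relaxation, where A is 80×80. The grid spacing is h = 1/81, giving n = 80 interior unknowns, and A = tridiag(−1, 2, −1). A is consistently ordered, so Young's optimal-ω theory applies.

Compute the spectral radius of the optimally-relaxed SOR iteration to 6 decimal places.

ρ_SOR = 0.925344

ρ_J = max_k |cos(kπ/81)| = cos(π/81) = 0.999248
1 − cos²(π/81) = sin²(π/81) ⇒ √(1−ρ_J²) = sin(π/81) = 0.0387754.
Young: ω* = 2/(1+√(1−ρ_J²)) = 2/(1+0.0387754) = 2/1.0387754 = 1.925344.
At ω = 1.925344 every |λ(B_ω)| = ω−1, so ρ_SOR = 0.925344.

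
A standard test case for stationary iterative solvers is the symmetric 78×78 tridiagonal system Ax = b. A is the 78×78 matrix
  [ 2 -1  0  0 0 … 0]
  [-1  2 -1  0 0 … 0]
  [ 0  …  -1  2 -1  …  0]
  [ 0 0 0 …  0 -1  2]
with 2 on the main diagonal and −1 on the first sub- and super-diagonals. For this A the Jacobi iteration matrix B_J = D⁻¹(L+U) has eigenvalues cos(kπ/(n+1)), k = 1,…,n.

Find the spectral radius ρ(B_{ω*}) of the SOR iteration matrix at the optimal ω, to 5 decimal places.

ρ_SOR = 0.92353

B_J for the 78×78 system has eigenvalues cos(kπ/79); ρ_J = cos(π/79) = 0.99921.
root = sin(π/79) = 0.039757  (since 1−cos² = sin²).
ω* = 2 / (1 + 0.039757) = 2 / 1.039757 ≈ 1.92353.
ρ_SOR = ω* − 1 ≈ 0.92353.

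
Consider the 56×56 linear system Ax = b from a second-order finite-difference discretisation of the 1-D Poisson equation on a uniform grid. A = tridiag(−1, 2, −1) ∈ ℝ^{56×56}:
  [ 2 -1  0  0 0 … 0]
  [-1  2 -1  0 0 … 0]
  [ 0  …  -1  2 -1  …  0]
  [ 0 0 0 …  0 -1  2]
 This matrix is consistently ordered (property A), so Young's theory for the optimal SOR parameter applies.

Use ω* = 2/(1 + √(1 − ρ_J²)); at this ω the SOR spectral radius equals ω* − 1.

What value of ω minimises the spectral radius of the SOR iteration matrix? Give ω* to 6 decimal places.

ω* = 1.895577

B_J for the 56×56 system has eigenvalues cos(kπ/57); ρ_J = cos(π/57) = 0.998482.
√(1 − cos²(π/57)) = sin(π/57) ≈ 0.0550878.
ω* = 2/(1+0.0550878) = 1.895577
ρ_SOR = ω* − 1 = 1.895577 − 1 = 0.895577.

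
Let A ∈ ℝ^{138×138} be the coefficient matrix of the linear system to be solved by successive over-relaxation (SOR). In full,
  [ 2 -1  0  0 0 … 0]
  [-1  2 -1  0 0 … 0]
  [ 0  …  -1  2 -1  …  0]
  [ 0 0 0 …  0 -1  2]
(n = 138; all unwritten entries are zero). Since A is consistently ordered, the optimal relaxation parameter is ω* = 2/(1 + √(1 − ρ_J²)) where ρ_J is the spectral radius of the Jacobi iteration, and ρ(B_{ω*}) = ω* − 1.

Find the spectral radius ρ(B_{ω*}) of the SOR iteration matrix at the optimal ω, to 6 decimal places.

ρ_SOR = 0.955800

½·tridiag(1,0,1) at n=138: λ_k = cos(kπ/139); max |λ| at k=1 ⇒ ρ_J = cos(π/139) ≈ 0.999745.
1 − cos²(π/139) = sin²(π/139) ⇒ √(1−ρ_J²) = sin(π/139) = 0.0225995.
So ω* = 2/1.0225995 = 1.955800 (Young).
ρ_SOR = ω* − 1 ≈ 0.955800.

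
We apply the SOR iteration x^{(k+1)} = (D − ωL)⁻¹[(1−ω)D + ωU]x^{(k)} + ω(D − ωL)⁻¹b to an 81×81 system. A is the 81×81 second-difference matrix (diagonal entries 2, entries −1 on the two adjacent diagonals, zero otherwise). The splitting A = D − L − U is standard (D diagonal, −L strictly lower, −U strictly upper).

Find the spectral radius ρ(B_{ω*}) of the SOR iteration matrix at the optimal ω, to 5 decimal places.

ρ_SOR = 0.92622

ρ_J = max_k |cos(kπ/82)| = cos(π/82) = 0.99927
√(1−ρ_J²) = |sin(π/82)| = 0.038303
Then 2/(1+√(1−ρ_J²)) = 2/(1+0.038303); ω* = 2/1.038303 = 1.92622.
ρ(B_{ω*}) = ω*−1 = 0.92622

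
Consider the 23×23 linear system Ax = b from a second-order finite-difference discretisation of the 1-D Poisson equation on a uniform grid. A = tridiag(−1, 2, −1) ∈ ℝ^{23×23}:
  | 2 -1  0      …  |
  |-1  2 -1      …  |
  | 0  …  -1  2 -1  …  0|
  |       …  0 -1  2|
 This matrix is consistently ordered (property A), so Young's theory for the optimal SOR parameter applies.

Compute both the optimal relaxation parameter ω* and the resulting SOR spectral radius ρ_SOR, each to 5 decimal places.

B_J for the 23×23 system has eigenvalues cos(kπ/24); ρ_J = cos(π/24) = 0.99144.
√(1 − cos²(π/24)) = sin(π/24) ≈ 0.130526.
Young: ω* = 2/(1+√(1−ρ_J²)) = 2/(1+0.130526) = 2/1.130526 = 1.76909.
ρ_SOR = ω* − 1 ≈ 0.76909.

ω* = 1.76909, ρ_SOR = 0.76909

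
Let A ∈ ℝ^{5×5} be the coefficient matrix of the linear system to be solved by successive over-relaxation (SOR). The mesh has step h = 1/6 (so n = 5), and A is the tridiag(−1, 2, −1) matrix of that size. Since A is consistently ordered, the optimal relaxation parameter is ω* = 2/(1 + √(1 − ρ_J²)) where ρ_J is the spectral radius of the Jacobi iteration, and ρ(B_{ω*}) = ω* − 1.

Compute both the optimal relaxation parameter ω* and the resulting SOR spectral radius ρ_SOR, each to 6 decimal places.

With n=5, ρ(Jacobi) = cos(π/6) = 0.866025.
√(1 − cos²(π/6)) = sin(π/6) ≈ 0.5000000.
ω* = 2/(1+0.5000000) = 1.333333
and ρ(B_{ω*}) = 1.333333 − 1 = 0.333333.

ω* = 1.333333, ρ_SOR = 0.333333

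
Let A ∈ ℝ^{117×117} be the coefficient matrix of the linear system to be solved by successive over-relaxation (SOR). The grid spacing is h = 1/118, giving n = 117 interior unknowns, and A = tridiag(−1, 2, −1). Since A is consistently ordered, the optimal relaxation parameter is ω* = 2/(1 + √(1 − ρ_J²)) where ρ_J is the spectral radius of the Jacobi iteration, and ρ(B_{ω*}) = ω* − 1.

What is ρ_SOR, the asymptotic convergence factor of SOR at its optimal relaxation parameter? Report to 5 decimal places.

ρ_SOR = 0.94814

½·tridiag(1,0,1) at n=117: λ_k = cos(kπ/118); max |λ| at k=1 ⇒ ρ_J = cos(π/118) ≈ 0.99965.
√(1−ρ_J²) simplifies to sin(π/118) = 0.026621.
Then 2/(1+√(1−ρ_J²)) = 2/(1+0.026621); ω* = 2/1.026621 = 1.94814.
ρ_SOR = ω* − 1 = 1.94814 − 1 = 0.94814.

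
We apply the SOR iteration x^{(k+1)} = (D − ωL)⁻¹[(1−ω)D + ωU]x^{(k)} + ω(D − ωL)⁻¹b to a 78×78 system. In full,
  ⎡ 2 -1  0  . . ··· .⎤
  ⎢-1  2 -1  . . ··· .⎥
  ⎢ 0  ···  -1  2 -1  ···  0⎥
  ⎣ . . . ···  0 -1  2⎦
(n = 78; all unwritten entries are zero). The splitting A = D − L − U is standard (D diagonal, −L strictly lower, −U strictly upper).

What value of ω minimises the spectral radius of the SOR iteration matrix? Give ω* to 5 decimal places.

ω* = 1.92353

B_J for the 78×78 system has eigenvalues cos(kπ/79); ρ_J = cos(π/79) = 0.99921.
√(1 − cos²(π/79)) = sin(π/79) ≈ 0.039757.
Then 2/(1+√(1−ρ_J²)) = 2/(1+0.039757); ω* = 2/1.039757 = 1.92353.
[ρ_SOR] ω* − 1 = 0.92353.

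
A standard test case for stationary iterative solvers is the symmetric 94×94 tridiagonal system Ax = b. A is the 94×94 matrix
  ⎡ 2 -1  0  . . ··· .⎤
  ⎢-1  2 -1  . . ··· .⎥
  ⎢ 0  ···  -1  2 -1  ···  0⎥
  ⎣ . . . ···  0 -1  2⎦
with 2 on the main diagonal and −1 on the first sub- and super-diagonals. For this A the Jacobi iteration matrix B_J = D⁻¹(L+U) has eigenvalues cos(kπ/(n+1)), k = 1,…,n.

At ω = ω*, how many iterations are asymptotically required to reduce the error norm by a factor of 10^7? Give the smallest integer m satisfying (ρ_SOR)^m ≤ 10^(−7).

m = 244

With n=94, ρ(Jacobi) = cos(π/95) = 0.9994533.
1 − cos²(π/95) = sin²(π/95) ⇒ √(1−ρ_J²) = sin(π/95) = 0.0330634.
ω* = 2 / (1 + 0.0330634) = 2 / 1.0330634 ≈ 1.9359896.
At ω = 1.9359896 every |λ(B_ω)| = ω−1, so ρ_SOR = 0.9359896.
For 7 digits: m = 7·ln10 / (−ln 0.9359896) = 16.1181/0.0661509 = 243.657; round up → m = 244.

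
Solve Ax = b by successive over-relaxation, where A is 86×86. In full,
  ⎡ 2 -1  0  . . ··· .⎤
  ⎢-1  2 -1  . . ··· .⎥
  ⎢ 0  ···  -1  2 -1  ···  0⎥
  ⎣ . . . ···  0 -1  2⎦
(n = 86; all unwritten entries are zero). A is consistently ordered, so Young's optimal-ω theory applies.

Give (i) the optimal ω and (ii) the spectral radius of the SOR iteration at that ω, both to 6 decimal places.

ω* = 1.930311, ρ_SOR = 0.930311

½·tridiag(1,0,1) at n=86: λ_k = cos(kπ/87); max |λ| at k=1 ⇒ ρ_J = cos(π/87) ≈ 0.999348.
root = sin(π/87) = 0.0361024  (since 1−cos² = sin²).
Then 2/(1+√(1−ρ_J²)) = 2/(1+0.0361024); ω* = 2/1.0361024 = 1.930311.
ρ_SOR = ω* − 1 ≈ 0.930311.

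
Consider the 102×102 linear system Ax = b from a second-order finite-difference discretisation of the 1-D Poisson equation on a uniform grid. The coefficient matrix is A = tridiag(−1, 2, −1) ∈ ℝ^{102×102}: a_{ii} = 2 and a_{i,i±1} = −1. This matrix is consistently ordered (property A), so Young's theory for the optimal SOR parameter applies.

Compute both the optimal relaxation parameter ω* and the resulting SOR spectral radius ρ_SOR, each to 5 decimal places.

spectrum of D⁻¹(L+U) = {cos(kπ/103) : 1≤k≤102}; ρ_J = cos(π/103) = 0.99953.
√(1 − cos²(π/103)) = sin(π/103) ≈ 0.030496.
[ω*] 2 ÷ (1 + 0.030496) = 2 ÷ 1.030496 = 1.94081.
Hence ρ(B_{ω*}) = 1.94081 − 1 = 0.94081.

ω* = 1.94081, ρ_SOR = 0.94081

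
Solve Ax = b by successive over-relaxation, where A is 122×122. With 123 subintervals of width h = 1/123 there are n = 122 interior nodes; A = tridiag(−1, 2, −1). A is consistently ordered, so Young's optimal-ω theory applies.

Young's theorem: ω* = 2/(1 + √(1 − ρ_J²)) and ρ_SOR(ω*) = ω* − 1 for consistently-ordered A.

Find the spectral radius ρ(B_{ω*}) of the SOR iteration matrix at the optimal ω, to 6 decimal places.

With n=122, ρ(Jacobi) = cos(π/123) = 0.999674.
√(1−ρ_J²) simplifies to sin(π/123) = 0.0255386.
ω* = 2/(1+0.0255386) = 1.950195
ρ_SOR = ω* − 1 ≈ 0.950195.

ρ_SOR = 0.950195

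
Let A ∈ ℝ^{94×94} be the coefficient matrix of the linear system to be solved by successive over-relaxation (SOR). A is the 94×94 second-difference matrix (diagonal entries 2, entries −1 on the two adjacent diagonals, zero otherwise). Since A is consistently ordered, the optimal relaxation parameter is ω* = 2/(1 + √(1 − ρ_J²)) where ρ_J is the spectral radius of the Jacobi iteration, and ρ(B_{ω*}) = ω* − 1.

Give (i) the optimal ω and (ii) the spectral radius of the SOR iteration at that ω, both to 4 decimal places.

spectrum of D⁻¹(L+U) = {cos(kπ/95) : 1≤k≤94}; ρ_J = cos(π/95) = 0.9995.
√(1−ρ_J²) simplifies to sin(π/95) = 0.03306.
So ω* = 2/1.03306 = 1.9360 (Young).
[ρ_SOR] ω* − 1 = 0.9360.

ω* = 1.9360, ρ_SOR = 0.9360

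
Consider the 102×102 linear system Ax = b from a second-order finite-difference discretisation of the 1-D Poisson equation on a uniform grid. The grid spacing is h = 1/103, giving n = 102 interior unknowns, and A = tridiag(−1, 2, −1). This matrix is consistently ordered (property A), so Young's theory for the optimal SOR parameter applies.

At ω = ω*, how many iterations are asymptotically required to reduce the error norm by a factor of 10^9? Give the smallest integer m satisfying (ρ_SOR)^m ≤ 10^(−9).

spectrum of D⁻¹(L+U) = {cos(kπ/103) : 1≤k≤102}; ρ_J = cos(π/103) = 0.9995349.
√(1−ρ_J²) = |sin(π/103)| = 0.0304962
So ω* = 2/1.0304962 = 1.9408126 (Young).
[ρ_SOR] ω* − 1 = 0.9408126.
Need (0.9408126)^m ≤ 10^(−9): m ≥ 9·ln10/|ln 0.9408126| = 20.7233/0.0610113 = 339.663 ⇒ m = 340.

m = 340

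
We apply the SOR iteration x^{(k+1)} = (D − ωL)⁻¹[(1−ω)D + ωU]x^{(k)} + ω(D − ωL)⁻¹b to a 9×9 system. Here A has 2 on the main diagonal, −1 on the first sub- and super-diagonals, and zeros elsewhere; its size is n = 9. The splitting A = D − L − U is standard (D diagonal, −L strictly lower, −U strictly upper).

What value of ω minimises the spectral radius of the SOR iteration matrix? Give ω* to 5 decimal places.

ω* = 1.52786

ρ_J = max_k |cos(kπ/10)| = cos(π/10) = 0.95106
1 − cos²(π/10) = sin²(π/10) ⇒ √(1−ρ_J²) = sin(π/10) = 0.309017.
[ω*] 2 ÷ (1 + 0.309017) = 2 ÷ 1.309017 = 1.52786.
and ρ(B_{ω*}) = 1.52786 − 1 = 0.52786.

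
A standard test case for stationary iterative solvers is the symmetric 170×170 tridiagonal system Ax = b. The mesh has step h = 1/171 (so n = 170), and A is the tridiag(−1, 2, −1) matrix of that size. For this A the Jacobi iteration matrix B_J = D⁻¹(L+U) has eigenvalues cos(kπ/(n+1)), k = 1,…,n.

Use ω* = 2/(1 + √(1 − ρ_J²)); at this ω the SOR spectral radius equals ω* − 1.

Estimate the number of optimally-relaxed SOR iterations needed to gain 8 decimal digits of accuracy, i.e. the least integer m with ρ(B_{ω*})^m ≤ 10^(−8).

½·tridiag(1,0,1) at n=170: λ_k = cos(kπ/171); max |λ| at k=1 ⇒ ρ_J = cos(π/171) ≈ 0.9998312.
√(1−ρ_J²) = |sin(π/171)| = 0.0183709
ω* = 2/(1+0.0183709) = 1.9639210
Hence ρ(B_{ω*}) = 1.9639210 − 1 = 0.9639210.
8·ln10 = 18.4207; −ln(0.9639210) = 0.0367459; m = ⌈18.4207/0.0367459⌉ = ⌈501.299⌉ = 502.

m = 502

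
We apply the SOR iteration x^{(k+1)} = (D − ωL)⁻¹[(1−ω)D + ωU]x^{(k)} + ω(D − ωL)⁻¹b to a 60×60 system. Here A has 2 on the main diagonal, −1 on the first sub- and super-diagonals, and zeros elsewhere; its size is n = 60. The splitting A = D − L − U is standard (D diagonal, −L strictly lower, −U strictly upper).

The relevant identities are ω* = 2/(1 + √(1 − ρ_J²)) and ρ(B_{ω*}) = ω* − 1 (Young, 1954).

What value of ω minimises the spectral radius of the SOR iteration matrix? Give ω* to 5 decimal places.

ω* = 1.90208

spectrum of D⁻¹(L+U) = {cos(kπ/61) : 1≤k≤60}; ρ_J = cos(π/61) = 0.99867.
√(1 − cos²(π/61)) = sin(π/61) ≈ 0.051479.
Then 2/(1+√(1−ρ_J²)) = 2/(1+0.051479); ω* = 2/1.051479 = 1.90208.
Hence ρ(B_{ω*}) = 1.90208 − 1 = 0.90208.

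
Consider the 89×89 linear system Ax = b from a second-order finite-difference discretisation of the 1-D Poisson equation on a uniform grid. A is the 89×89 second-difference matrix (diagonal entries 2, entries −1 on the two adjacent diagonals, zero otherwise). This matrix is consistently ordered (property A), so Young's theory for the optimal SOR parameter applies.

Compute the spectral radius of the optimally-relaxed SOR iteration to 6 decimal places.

½·tridiag(1,0,1) at n=89: λ_k = cos(kπ/90); max |λ| at k=1 ⇒ ρ_J = cos(π/90) ≈ 0.999391.
1 − cos²(π/90) = sin²(π/90) ⇒ √(1−ρ_J²) = sin(π/90) = 0.0348995.
Young: ω* = 2/(1+√(1−ρ_J²)) = 2/(1+0.0348995) = 2/1.0348995 = 1.932555.
ρ(B_{ω*}) = ω*−1 = 0.932555

ρ_SOR = 0.932555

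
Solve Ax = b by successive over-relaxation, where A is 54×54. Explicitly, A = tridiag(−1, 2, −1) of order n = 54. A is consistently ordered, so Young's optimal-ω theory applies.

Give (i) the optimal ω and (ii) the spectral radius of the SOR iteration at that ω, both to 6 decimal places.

spectrum of D⁻¹(L+U) = {cos(kπ/55) : 1≤k≤54}; ρ_J = cos(π/55) = 0.998369.
root = sin(π/55) = 0.0570888  (since 1−cos² = sin²).
So ω* = 2/1.0570888 = 1.891989 (Young).
ρ_SOR = ω* − 1 = 1.891989 − 1 = 0.891989.

ω* = 1.891989, ρ_SOR = 0.891989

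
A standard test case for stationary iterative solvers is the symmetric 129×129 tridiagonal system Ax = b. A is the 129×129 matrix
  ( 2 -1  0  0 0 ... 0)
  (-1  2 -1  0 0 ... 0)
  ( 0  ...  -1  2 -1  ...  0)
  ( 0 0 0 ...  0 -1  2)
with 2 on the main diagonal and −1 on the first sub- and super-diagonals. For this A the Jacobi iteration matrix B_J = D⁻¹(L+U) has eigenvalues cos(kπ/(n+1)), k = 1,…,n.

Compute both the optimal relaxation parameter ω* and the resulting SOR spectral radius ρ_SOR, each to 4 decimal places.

ω* = 1.9528, ρ_SOR = 0.9528

With n=129, ρ(Jacobi) = cos(π/130) = 0.9997.
1 − cos²(π/130) = sin²(π/130) ⇒ √(1−ρ_J²) = sin(π/130) = 0.02416.
ω* = 2/(1 + 0.02416) = 2/1.02416 = 1.9528.
ρ(B_{ω*}) = ω*−1 = 0.9528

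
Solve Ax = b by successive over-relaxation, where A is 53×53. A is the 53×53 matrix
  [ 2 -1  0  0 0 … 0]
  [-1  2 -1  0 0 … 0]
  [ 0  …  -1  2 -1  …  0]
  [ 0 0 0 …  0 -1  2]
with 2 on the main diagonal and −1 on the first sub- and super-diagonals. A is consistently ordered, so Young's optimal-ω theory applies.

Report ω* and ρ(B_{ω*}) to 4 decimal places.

n=53: λ(B_J) = 1 − λ(A)/2 = cos(kπ/54); k=1 gives ρ_J = 0.9983.
root = sin(π/54) = 0.05814  (since 1−cos² = sin²).
Young: ω* = 2/(1+√(1−ρ_J²)) = 2/(1+0.05814) = 2/1.05814 = 1.8901.
ρ_SOR = ω* − 1 ≈ 0.8901.

ω* = 1.8901, ρ_SOR = 0.8901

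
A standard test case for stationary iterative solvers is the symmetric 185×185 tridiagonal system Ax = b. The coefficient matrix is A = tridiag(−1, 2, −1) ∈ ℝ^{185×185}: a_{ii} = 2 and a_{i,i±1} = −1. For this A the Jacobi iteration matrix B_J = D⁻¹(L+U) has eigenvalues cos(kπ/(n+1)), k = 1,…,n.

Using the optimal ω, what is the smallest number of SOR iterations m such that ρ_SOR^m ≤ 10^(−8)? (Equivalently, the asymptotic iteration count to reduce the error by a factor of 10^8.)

m = 546

B_J for the 185×185 system has eigenvalues cos(kπ/186); ρ_J = cos(π/186) = 0.9998574.
√(1−ρ_J²) = |sin(π/186)| = 0.0168895
ω* = 2 / (1 + 0.0168895) = 2 / 1.0168895 ≈ 1.9667820.
and ρ(B_{ω*}) = 1.9667820 − 1 = 0.9667820.
For 8 digits: m = 8·ln10 / (−ln 0.9667820) = 18.4207/0.0337822 = 545.278; round up → m = 546.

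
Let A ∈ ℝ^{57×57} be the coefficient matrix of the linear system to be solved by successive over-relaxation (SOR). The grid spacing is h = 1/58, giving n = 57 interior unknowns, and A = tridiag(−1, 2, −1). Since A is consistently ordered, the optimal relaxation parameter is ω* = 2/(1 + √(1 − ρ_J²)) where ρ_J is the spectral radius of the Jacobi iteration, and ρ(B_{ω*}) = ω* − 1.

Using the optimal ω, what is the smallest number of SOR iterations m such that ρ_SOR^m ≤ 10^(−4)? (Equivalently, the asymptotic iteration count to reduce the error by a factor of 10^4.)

ρ_J = max_k |cos(kπ/58)| = cos(π/58) = 0.9985334
root = sin(π/58) = 0.0541389  (since 1−cos² = sin²).
[ω*] 2 ÷ (1 + 0.0541389) = 2 ÷ 1.0541389 = 1.8972832.
At ω = 1.8972832 every |λ(B_ω)| = ω−1, so ρ_SOR = 0.8972832.
For 4 digits: m = 4·ln10 / (−ln 0.8972832) = 9.21034/0.108384 = 84.979; round up → m = 85.

m = 85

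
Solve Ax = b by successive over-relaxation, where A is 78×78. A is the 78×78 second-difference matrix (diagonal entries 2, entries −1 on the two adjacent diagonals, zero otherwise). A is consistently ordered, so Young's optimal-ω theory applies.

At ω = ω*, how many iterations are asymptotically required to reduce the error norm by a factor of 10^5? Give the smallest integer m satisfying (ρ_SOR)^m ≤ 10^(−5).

spectrum of D⁻¹(L+U) = {cos(kπ/79) : 1≤k≤78}; ρ_J = cos(π/79) = 0.9992094.
√(1−ρ_J²) = |sin(π/79)| = 0.0397565
ω* = 2 / (1 + 0.0397565) = 2 / 1.0397565 ≈ 1.9235273.
ρ_SOR = ω* − 1 = 1.9235273 − 1 = 0.9235273.
For 5 digits: m = 5·ln10 / (−ln 0.9235273) = 11.5129/0.0795549 = 144.716; round up → m = 145.

m = 145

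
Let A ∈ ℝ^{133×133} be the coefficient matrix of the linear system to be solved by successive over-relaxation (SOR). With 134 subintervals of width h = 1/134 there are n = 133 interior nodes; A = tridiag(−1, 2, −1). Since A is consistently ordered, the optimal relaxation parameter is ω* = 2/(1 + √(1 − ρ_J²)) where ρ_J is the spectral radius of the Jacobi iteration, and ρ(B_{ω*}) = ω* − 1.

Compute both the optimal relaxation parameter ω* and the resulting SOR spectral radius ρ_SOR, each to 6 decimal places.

ω* = 1.954189, ρ_SOR = 0.954189

n=133: λ(B_J) = 1 − λ(A)/2 = cos(kπ/134); k=1 gives ρ_J = 0.999725.
1 − cos²(π/134) = sin²(π/134) ⇒ √(1−ρ_J²) = sin(π/134) = 0.0234426.
Young: ω* = 2/(1+√(1−ρ_J²)) = 2/(1+0.0234426) = 2/1.0234426 = 1.954189.
ρ(B_{ω*}) = ω*−1 = 0.954189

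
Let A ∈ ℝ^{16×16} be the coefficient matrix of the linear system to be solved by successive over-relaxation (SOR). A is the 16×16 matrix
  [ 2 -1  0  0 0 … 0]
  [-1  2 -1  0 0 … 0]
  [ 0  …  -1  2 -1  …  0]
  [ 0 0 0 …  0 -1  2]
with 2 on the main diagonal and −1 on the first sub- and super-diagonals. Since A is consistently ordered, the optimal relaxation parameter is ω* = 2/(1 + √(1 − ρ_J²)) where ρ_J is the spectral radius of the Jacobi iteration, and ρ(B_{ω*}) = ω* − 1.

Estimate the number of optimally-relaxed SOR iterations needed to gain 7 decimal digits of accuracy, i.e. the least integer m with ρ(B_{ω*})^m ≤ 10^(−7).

m = 44

With n=16, ρ(Jacobi) = cos(π/17) = 0.9829731.
√(1 − cos²(π/17)) = sin(π/17) ≈ 0.1837495.
Then 2/(1+√(1−ρ_J²)) = 2/(1+0.1837495); ω* = 2/1.1837495 = 1.6895466.
ρ_SOR = ω* − 1 ≈ 0.6895466.
(0.6895466)^m ≤ 10^{−7}  ⇒  m·ln(0.6895466) ≤ −7·ln10  ⇒  m ≥ 43.361  ⇒  m = 44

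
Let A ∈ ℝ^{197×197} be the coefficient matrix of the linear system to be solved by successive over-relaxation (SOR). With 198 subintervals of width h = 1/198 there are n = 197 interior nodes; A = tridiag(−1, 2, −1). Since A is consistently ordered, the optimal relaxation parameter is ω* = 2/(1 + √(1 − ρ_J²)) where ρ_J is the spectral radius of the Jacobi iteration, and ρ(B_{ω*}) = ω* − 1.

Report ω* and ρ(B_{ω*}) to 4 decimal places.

ω* = 1.9688, ρ_SOR = 0.9688

With n=197, ρ(Jacobi) = cos(π/198) = 0.9999.
√(1−ρ_J²) = |sin(π/198)| = 0.01587
ω* = 2/(1+0.01587) = 1.9688
Hence ρ(B_{ω*}) = 1.9688 − 1 = 0.9688.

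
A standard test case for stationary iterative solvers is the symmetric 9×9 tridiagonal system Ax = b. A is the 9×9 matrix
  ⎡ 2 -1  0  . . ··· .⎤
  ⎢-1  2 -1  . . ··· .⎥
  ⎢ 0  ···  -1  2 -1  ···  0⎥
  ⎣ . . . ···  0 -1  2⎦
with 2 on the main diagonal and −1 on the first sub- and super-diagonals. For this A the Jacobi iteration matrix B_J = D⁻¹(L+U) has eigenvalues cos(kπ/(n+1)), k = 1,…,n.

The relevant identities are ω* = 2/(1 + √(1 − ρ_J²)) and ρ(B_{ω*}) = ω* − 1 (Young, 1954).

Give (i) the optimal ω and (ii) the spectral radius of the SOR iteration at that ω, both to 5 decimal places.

[ρ_J] n=9: ρ(B_J) = cos(π/(n+1)) = cos(π/10) = 0.95106.
√(1−ρ_J²) = |sin(π/10)| = 0.309017
Young: ω* = 2/(1+√(1−ρ_J²)) = 2/(1+0.309017) = 2/1.309017 = 1.52786.
Hence ρ(B_{ω*}) = 1.52786 − 1 = 0.52786.

ω* = 1.52786, ρ_SOR = 0.52786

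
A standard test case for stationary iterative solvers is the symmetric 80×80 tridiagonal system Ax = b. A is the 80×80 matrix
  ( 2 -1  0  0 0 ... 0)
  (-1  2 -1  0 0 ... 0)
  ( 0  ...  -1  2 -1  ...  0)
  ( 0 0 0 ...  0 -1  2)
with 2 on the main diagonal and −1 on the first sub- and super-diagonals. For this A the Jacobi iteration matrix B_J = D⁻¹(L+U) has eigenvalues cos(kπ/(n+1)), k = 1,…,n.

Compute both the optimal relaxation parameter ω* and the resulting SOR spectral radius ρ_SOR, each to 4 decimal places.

B_J for the 80×80 system has eigenvalues cos(kπ/81); ρ_J = cos(π/81) = 0.9992.
root = sin(π/81) = 0.03878  (since 1−cos² = sin²).
ω* = 2/(1 + 0.03878) = 2/1.03878 = 1.9253.
ρ_SOR = ω* − 1 = 1.9253 − 1 = 0.9253.

ω* = 1.9253, ρ_SOR = 0.9253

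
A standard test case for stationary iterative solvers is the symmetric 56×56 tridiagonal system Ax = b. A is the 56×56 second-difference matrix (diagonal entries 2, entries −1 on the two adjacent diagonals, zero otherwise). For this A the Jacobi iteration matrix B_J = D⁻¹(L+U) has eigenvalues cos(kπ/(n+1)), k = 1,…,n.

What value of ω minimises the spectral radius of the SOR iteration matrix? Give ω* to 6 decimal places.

ω* = 1.895577

With n=56, ρ(Jacobi) = cos(π/57) = 0.998482.
root = sin(π/57) = 0.0550878  (since 1−cos² = sin²).
ω* = 2/(1 + 0.0550878) = 2/1.0550878 = 1.895577.
At ω = 1.895577 every |λ(B_ω)| = ω−1, so ρ_SOR = 0.895577.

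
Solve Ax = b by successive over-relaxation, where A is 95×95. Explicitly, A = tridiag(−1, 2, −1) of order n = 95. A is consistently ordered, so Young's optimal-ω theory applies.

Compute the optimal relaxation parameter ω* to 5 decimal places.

ω* = 1.93664

½·tridiag(1,0,1) at n=95: λ_k = cos(kπ/96); max |λ| at k=1 ⇒ ρ_J = cos(π/96) ≈ 0.99946.
√(1 − cos²(π/96)) = sin(π/96) ≈ 0.032719.
ω* = 2/(1 + 0.032719) = 2/1.032719 = 1.93664.
ρ_SOR = ω* − 1 = 1.93664 − 1 = 0.93664.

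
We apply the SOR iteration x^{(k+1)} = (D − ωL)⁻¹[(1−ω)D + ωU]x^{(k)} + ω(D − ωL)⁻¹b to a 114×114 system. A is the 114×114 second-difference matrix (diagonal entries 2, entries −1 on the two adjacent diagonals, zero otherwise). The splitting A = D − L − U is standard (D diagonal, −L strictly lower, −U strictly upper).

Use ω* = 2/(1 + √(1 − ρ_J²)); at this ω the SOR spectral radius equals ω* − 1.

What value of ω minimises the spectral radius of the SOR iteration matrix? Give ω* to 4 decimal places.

ω* = 1.9468

½·tridiag(1,0,1) at n=114: λ_k = cos(kπ/115); max |λ| at k=1 ⇒ ρ_J = cos(π/115) ≈ 0.9996.
√(1−ρ_J²) = |sin(π/115)| = 0.02731
So ω* = 2/1.02731 = 1.9468 (Young).
ρ(B_{ω*}) = ω*−1 = 0.9468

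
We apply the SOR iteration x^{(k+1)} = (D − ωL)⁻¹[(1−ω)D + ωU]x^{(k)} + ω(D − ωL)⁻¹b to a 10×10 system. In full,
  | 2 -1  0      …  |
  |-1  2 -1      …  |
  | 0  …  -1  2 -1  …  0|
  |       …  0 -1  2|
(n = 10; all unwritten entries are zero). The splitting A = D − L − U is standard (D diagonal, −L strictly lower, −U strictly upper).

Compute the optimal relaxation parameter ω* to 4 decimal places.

n=10: λ(B_J) = 1 − λ(A)/2 = cos(kπ/11); k=1 gives ρ_J = 0.9595.
√(1−ρ_J²) = |sin(π/11)| = 0.28173
[ω*] 2 ÷ (1 + 0.28173) = 2 ÷ 1.28173 = 1.5604.
and ρ(B_{ω*}) = 1.5604 − 1 = 0.5604.

ω* = 1.5604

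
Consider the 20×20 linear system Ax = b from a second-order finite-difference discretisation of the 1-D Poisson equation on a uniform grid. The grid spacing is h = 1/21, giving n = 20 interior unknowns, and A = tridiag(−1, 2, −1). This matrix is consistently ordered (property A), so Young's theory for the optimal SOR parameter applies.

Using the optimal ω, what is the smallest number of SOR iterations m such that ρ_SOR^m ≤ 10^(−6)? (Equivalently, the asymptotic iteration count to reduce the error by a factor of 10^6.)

m = 47

ρ_J = max_k |cos(kπ/21)| = cos(π/21) = 0.9888308
root = sin(π/21) = 0.1490423  (since 1−cos² = sin²).
ω* = 2 / (1 + 0.1490423) = 2 / 1.1490423 ≈ 1.7405800.
ρ_SOR = ω* − 1 = 1.7405800 − 1 = 0.7405800.
m ≥ 6·ln10 / (−ln 0.7405800) = 46.002; smallest integer m = 47.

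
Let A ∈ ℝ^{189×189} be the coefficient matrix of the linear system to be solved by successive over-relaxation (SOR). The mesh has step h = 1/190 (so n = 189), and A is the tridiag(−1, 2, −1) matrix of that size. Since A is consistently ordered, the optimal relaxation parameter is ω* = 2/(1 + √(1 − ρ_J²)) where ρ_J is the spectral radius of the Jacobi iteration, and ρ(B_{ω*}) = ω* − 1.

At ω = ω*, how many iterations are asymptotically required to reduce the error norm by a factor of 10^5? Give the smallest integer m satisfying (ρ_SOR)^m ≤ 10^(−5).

m = 349

spectrum of D⁻¹(L+U) = {cos(kπ/190) : 1≤k≤189}; ρ_J = cos(π/190) = 0.9998633.
√(1−ρ_J²) simplifies to sin(π/190) = 0.0165339.
ω* = 2/(1+0.0165339) = 1.9674700
ρ(B_{ω*}) = ω*−1 = 0.9674700
Need (0.9674700)^m ≤ 10^(−5): m ≥ 5·ln10/|ln 0.9674700| = 11.5129/0.0330709 = 348.128 ⇒ m = 349.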